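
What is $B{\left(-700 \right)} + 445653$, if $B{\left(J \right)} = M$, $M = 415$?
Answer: $446068$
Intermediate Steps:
$B{\left(J \right)} = 415$
$B{\left(-700 \right)} + 445653 = 415 + 445653 = 446068$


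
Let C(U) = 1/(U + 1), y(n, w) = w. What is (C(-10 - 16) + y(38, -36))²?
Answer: 811801/625 ≈ 1298.9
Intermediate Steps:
C(U) = 1/(1 + U)
(C(-10 - 16) + y(38, -36))² = (1/(1 + (-10 - 16)) - 36)² = (1/(1 - 26) - 36)² = (1/(-25) - 36)² = (-1/25 - 36)² = (-901/25)² = 811801/625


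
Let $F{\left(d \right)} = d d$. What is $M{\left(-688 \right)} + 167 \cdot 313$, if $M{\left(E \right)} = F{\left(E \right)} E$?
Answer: $-325608401$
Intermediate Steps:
$F{\left(d \right)} = d^{2}$
$M{\left(E \right)} = E^{3}$ ($M{\left(E \right)} = E^{2} E = E^{3}$)
$M{\left(-688 \right)} + 167 \cdot 313 = \left(-688\right)^{3} + 167 \cdot 313 = -325660672 + 52271 = -325608401$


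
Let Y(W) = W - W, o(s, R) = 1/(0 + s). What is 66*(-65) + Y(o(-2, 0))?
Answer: -4290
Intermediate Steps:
o(s, R) = 1/s
Y(W) = 0
66*(-65) + Y(o(-2, 0)) = 66*(-65) + 0 = -4290 + 0 = -4290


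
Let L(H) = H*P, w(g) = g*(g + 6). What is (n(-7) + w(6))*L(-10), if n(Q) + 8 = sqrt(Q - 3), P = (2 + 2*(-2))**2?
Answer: -2560 - 40*I*sqrt(10) ≈ -2560.0 - 126.49*I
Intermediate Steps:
w(g) = g*(6 + g)
P = 4 (P = (2 - 4)**2 = (-2)**2 = 4)
L(H) = 4*H (L(H) = H*4 = 4*H)
n(Q) = -8 + sqrt(-3 + Q) (n(Q) = -8 + sqrt(Q - 3) = -8 + sqrt(-3 + Q))
(n(-7) + w(6))*L(-10) = ((-8 + sqrt(-3 - 7)) + 6*(6 + 6))*(4*(-10)) = ((-8 + sqrt(-10)) + 6*12)*(-40) = ((-8 + I*sqrt(10)) + 72)*(-40) = (64 + I*sqrt(10))*(-40) = -2560 - 40*I*sqrt(10)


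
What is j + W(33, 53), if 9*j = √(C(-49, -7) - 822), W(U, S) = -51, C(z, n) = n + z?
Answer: -51 + I*√878/9 ≈ -51.0 + 3.2923*I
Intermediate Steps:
j = I*√878/9 (j = √((-7 - 49) - 822)/9 = √(-56 - 822)/9 = √(-878)/9 = (I*√878)/9 = I*√878/9 ≈ 3.2923*I)
j + W(33, 53) = I*√878/9 - 51 = -51 + I*√878/9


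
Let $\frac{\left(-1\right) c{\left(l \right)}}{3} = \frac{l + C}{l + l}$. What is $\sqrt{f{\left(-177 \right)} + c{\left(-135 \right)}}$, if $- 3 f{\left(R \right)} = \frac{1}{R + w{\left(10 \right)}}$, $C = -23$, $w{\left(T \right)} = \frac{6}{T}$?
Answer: $\frac{i \sqrt{696030}}{630} \approx 1.3243 i$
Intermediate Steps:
$f{\left(R \right)} = - \frac{1}{3 \left(\frac{3}{5} + R\right)}$ ($f{\left(R \right)} = - \frac{1}{3 \left(R + \frac{6}{10}\right)} = - \frac{1}{3 \left(R + 6 \cdot \frac{1}{10}\right)} = - \frac{1}{3 \left(R + \frac{3}{5}\right)} = - \frac{1}{3 \left(\frac{3}{5} + R\right)}$)
$c{\left(l \right)} = - \frac{3 \left(-23 + l\right)}{2 l}$ ($c{\left(l \right)} = - 3 \frac{l - 23}{l + l} = - 3 \frac{-23 + l}{2 l} = - \frac{3 \left(-23 + l\right)}{2 l}$)
$\sqrt{f{\left(-177 \right)} + c{\left(-135 \right)}} = \sqrt{- \frac{5}{9 + 15 \left(-177\right)} + \frac{3 \left(23 - -135\right)}{2 \left(-135\right)}} = \sqrt{- \frac{5}{9 - 2655} + \frac{3}{2} \left(- \frac{1}{135}\right) \left(23 + 135\right)} = \sqrt{- \frac{5}{-2646} + \frac{3}{2} \left(- \frac{1}{135}\right) 158} = \sqrt{\left(-5\right) \left(- \frac{1}{2646}\right) - \frac{79}{45}} = \sqrt{\frac{5}{2646} - \frac{79}{45}} = \sqrt{- \frac{23201}{13230}} = \frac{i \sqrt{696030}}{630}$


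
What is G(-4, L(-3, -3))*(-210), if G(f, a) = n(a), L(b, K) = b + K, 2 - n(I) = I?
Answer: -1680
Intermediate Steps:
n(I) = 2 - I
L(b, K) = K + b
G(f, a) = 2 - a
G(-4, L(-3, -3))*(-210) = (2 - (-3 - 3))*(-210) = (2 - 1*(-6))*(-210) = (2 + 6)*(-210) = 8*(-210) = -1680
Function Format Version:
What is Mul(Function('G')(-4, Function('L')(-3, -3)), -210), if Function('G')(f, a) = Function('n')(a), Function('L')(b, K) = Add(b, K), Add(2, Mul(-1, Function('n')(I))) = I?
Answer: -1680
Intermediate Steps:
Function('n')(I) = Add(2, Mul(-1, I))
Function('L')(b, K) = Add(K, b)
Function('G')(f, a) = Add(2, Mul(-1, a))
Mul(Function('G')(-4, Function('L')(-3, -3)), -210) = Mul(Add(2, Mul(-1, Add(-3, -3))), -210) = Mul(Add(2, Mul(-1, -6)), -210) = Mul(Add(2, 6), -210) = Mul(8, -210) = -1680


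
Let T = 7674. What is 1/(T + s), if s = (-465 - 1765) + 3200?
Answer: 1/8644 ≈ 0.00011569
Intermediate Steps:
s = 970 (s = -2230 + 3200 = 970)
1/(T + s) = 1/(7674 + 970) = 1/8644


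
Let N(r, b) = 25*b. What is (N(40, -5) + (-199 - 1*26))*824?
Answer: -288400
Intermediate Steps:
(N(40, -5) + (-199 - 1*26))*824 = (25*(-5) + (-199 - 1*26))*824 = (-125 + (-199 - 26))*824 = (-125 - 225)*824 = -350*824 = -288400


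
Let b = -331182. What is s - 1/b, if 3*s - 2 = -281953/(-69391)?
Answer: 6635241283/3283007166 ≈ 2.0211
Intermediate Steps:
s = 20035/9913 (s = 2/3 + (-281953/(-69391))/3 = 2/3 + (-281953*(-1/69391))/3 = 2/3 + (1/3)*(40279/9913) = 2/3 + 40279/29739 = 20035/9913 ≈ 2.0211)
s - 1/b = 20035/9913 - 1/(-331182) = 20035/9913 - 1*(-1/331182) = 20035/9913 + 1/331182 = 6635241283/3283007166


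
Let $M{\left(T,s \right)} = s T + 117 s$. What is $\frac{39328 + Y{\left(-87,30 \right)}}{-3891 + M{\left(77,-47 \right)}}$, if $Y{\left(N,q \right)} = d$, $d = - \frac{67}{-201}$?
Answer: $- \frac{117985}{39027} \approx -3.0232$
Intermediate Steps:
$M{\left(T,s \right)} = 117 s + T s$ ($M{\left(T,s \right)} = T s + 117 s = 117 s + T s$)
$d = \frac{1}{3}$ ($d = \left(-67\right) \left(- \frac{1}{201}\right) = \frac{1}{3} \approx 0.33333$)
$Y{\left(N,q \right)} = \frac{1}{3}$
$\frac{39328 + Y{\left(-87,30 \right)}}{-3891 + M{\left(77,-47 \right)}} = \frac{39328 + \frac{1}{3}}{-3891 - 47 \left(117 + 77\right)} = \frac{117985}{3 \left(-3891 - 9118\right)} = \frac{117985}{3 \left(-13009\right)} = \frac{117985}{3} \left(- \frac{1}{13009}\right) = - \frac{117985}{39027}$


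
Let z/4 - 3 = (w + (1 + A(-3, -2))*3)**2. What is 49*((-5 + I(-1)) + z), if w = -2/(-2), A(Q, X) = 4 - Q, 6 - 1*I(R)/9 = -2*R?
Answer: 124607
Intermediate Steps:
I(R) = 54 + 18*R (I(R) = 54 - (-18)*R = 54 + 18*R)
w = 1 (w = -2*(-1/2) = 1)
z = 2512 (z = 12 + 4*(1 + (1 + (4 - 1*(-3)))*3)**2 = 12 + 4*(1 + (1 + (4 + 3))*3)**2 = 12 + 4*(1 + (1 + 7)*3)**2 = 12 + 4*(1 + 8*3)**2 = 12 + 4*(1 + 24)**2 = 12 + 4*25**2 = 12 + 4*625 = 12 + 2500 = 2512)
49*((-5 + I(-1)) + z) = 49*((-5 + (54 + 18*(-1))) + 2512) = 49*((-5 + (54 - 18)) + 2512) = 49*((-5 + 36) + 2512) = 49*(31 + 2512) = 49*2543 = 124607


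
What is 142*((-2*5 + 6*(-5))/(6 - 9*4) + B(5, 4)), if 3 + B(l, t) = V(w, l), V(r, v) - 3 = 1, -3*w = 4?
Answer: 994/3 ≈ 331.33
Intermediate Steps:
w = -4/3 (w = -⅓*4 = -4/3 ≈ -1.3333)
V(r, v) = 4 (V(r, v) = 3 + 1 = 4)
B(l, t) = 1 (B(l, t) = -3 + 4 = 1)
142*((-2*5 + 6*(-5))/(6 - 9*4) + B(5, 4)) = 142*((-2*5 + 6*(-5))/(6 - 9*4) + 1) = 142*((-10 - 30)/(6 - 36) + 1) = 142*(-40/(-30) + 1) = 142*(-40*(-1/30) + 1) = 142*(4/3 + 1) = 142*(7/3) = 994/3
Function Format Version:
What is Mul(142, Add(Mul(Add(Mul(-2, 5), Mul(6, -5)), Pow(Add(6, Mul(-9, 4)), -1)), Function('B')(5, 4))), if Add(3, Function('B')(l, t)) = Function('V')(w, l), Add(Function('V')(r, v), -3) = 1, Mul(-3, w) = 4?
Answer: Rational(994, 3) ≈ 331.33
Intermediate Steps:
w = Rational(-4, 3) (w = Mul(Rational(-1, 3), 4) = Rational(-4, 3) ≈ -1.3333)
Function('V')(r, v) = 4 (Function('V')(r, v) = Add(3, 1) = 4)
Function('B')(l, t) = 1 (Function('B')(l, t) = Add(-3, 4) = 1)
Mul(142, Add(Mul(Add(Mul(-2, 5), Mul(6, -5)), Pow(Add(6, Mul(-9, 4)), -1)), Function('B')(5, 4))) = Mul(142, Add(Mul(Add(Mul(-2, 5), Mul(6, -5)), Pow(Add(6, Mul(-9, 4)), -1)), 1)) = Mul(142, Add(Mul(Add(-10, -30), Pow(Add(6, -36), -1)), 1)) = Mul(142, Add(Mul(-40, Pow(-30, -1)), 1)) = Mul(142, Add(Mul(-40, Rational(-1, 30)), 1)) = Mul(142, Add(Rational(4, 3), 1)) = Mul(142, Rational(7, 3)) = Rational(994, 3)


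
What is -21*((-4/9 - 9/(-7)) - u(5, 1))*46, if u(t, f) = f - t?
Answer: -14030/3 ≈ -4676.7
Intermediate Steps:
-21*((-4/9 - 9/(-7)) - u(5, 1))*46 = -21*((-4/9 - 9/(-7)) - (1 - 1*5))*46 = -21*((-4*1/9 - 9*(-1/7)) - (1 - 5))*46 = -21*((-4/9 + 9/7) - 1*(-4))*46 = -21*(53/63 + 4)*46 = -21*305/63*46 = -305/3*46 = -14030/3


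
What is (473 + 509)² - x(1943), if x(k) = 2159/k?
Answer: 1873679373/1943 ≈ 9.6432e+5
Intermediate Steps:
(473 + 509)² - x(1943) = (473 + 509)² - 2159/1943 = 982² - 2159/1943 = 964324 - 1*2159/1943 = 964324 - 2159/1943 = 1873679373/1943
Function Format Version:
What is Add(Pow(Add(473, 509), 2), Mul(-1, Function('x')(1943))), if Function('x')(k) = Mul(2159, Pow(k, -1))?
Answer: Rational(1873679373, 1943) ≈ 9.6432e+5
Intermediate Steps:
Add(Pow(Add(473, 509), 2), Mul(-1, Function('x')(1943))) = Add(Pow(Add(473, 509), 2), Mul(-1, Mul(2159, Pow(1943, -1)))) = Add(Pow(982, 2), Mul(-1, Mul(2159, Rational(1, 1943)))) = Add(964324, Mul(-1, Rational(2159, 1943))) = Add(964324, Rational(-2159, 1943)) = Rational(1873679373, 1943)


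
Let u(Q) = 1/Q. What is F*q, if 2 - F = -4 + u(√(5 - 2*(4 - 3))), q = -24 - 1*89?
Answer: -678 + 113*√3/3 ≈ -612.76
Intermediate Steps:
q = -113 (q = -24 - 89 = -113)
F = 6 - √3/3 (F = 2 - (-4 + 1/(√(5 - 2*(4 - 3)))) = 2 - (-4 + 1/(√(5 - 2))) = 2 - (-4 + 1/(√3)) = 2 - (-4 + √3/3) = 2 + (4 - √3/3) = 6 - √3/3 ≈ 5.4227)
F*q = (6 - √3/3)*(-113) = -678 + 113*√3/3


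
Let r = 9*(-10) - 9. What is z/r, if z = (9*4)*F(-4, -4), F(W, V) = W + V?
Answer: 32/11 ≈ 2.9091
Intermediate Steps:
F(W, V) = V + W
r = -99 (r = -90 - 9 = -99)
z = -288 (z = (9*4)*(-4 - 4) = 36*(-8) = -288)
z/r = -288/(-99) = -288*(-1/99) = 32/11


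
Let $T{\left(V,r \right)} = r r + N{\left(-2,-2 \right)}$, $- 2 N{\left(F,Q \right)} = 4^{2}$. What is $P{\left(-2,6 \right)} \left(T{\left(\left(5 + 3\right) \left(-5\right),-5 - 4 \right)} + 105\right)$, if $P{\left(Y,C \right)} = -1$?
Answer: $-178$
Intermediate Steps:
$N{\left(F,Q \right)} = -8$ ($N{\left(F,Q \right)} = - \frac{4^{2}}{2} = \left(- \frac{1}{2}\right) 16 = -8$)
$T{\left(V,r \right)} = -8 + r^{2}$ ($T{\left(V,r \right)} = r r - 8 = r^{2} - 8 = -8 + r^{2}$)
$P{\left(-2,6 \right)} \left(T{\left(\left(5 + 3\right) \left(-5\right),-5 - 4 \right)} + 105\right) = - (\left(-8 + \left(-5 - 4\right)^{2}\right) + 105) = - (\left(-8 + \left(-9\right)^{2}\right) + 105) = - (\left(-8 + 81\right) + 105) = - (73 + 105) = \left(-1\right) 178 = -178$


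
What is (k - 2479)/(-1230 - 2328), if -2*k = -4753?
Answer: 205/7116 ≈ 0.028808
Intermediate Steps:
k = 4753/2 (k = -½*(-4753) = 4753/2 ≈ 2376.5)
(k - 2479)/(-1230 - 2328) = (4753/2 - 2479)/(-1230 - 2328) = -205/2/(-3558) = -205/2*(-1/3558) = 205/7116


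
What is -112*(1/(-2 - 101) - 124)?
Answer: 1430576/103 ≈ 13889.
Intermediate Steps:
-112*(1/(-2 - 101) - 124) = -112*(1/(-103) - 124) = -112*(-1/103 - 124) = -112*(-12773/103) = 1430576/103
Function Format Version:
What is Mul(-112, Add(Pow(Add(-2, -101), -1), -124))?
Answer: Rational(1430576, 103) ≈ 13889.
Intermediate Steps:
Mul(-112, Add(Pow(Add(-2, -101), -1), -124)) = Mul(-112, Add(Pow(-103, -1), -124)) = Mul(-112, Add(Rational(-1, 103), -124)) = Mul(-112, Rational(-12773, 103)) = Rational(1430576, 103)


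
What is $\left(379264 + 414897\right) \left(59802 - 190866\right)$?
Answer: $-104085917304$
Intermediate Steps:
$\left(379264 + 414897\right) \left(59802 - 190866\right) = 794161 \left(-131064\right) = -104085917304$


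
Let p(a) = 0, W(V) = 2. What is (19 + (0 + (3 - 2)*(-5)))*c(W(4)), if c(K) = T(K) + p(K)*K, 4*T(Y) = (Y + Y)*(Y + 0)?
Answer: 28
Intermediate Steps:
T(Y) = Y²/2 (T(Y) = ((Y + Y)*(Y + 0))/4 = ((2*Y)*Y)/4 = (2*Y²)/4 = Y²/2)
c(K) = K²/2 (c(K) = K²/2 + 0*K = K²/2 + 0 = K²/2)
(19 + (0 + (3 - 2)*(-5)))*c(W(4)) = (19 + (0 + (3 - 2)*(-5)))*((½)*2²) = (19 + (0 + 1*(-5)))*((½)*4) = (19 + (0 - 5))*2 = (19 - 5)*2 = 14*2 = 28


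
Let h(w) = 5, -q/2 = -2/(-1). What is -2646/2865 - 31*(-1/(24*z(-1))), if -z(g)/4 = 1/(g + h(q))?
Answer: -50773/22920 ≈ -2.2152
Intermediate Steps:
q = -4 (q = -(-4)/(-1) = -(-4)*(-1) = -2*2 = -4)
z(g) = -4/(5 + g) (z(g) = -4/(g + 5) = -4/(5 + g))
-2646/2865 - 31*(-1/(24*z(-1))) = -2646/2865 - 31/((-4/(5 - 1)*2)*(-12)) = -2646*1/2865 - 31/((-4/4*2)*(-12)) = -882/955 - 31/((-4*1/4*2)*(-12)) = -882/955 - 31/(-1*2*(-12)) = -882/955 - 31/((-2*(-12))) = -882/955 - 31/24 = -50773/22920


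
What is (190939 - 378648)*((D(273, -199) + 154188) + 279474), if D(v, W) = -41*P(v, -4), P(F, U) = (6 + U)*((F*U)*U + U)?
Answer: -14230970126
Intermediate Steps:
P(F, U) = (6 + U)*(U + F*U²) (P(F, U) = (6 + U)*(F*U² + U) = (6 + U)*(U + F*U²))
D(v, W) = 328 - 1312*v (D(v, W) = -(-164)*(6 - 4 + v*(-4)² + 6*v*(-4)) = -(-164)*(6 - 4 + v*16 - 24*v) = -(-164)*(6 - 4 + 16*v - 24*v) = -(-164)*(2 - 8*v) = -41*(-8 + 32*v) = 328 - 1312*v)
(190939 - 378648)*((D(273, -199) + 154188) + 279474) = (190939 - 378648)*(((328 - 1312*273) + 154188) + 279474) = -187709*(((328 - 358176) + 154188) + 279474) = -187709*((-357848 + 154188) + 279474) = -187709*(-203660 + 279474) = -187709*75814 = -14230970126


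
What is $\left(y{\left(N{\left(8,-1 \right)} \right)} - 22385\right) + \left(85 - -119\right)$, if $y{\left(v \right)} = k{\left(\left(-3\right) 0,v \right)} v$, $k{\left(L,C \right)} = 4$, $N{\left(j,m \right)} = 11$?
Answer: $-22137$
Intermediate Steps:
$y{\left(v \right)} = 4 v$
$\left(y{\left(N{\left(8,-1 \right)} \right)} - 22385\right) + \left(85 - -119\right) = \left(4 \cdot 11 - 22385\right) + \left(85 - -119\right) = \left(44 - 22385\right) + \left(85 + 119\right) = -22341 + 204 = -22137$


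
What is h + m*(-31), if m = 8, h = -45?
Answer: -293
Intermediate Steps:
h + m*(-31) = -45 + 8*(-31) = -45 - 248 = -293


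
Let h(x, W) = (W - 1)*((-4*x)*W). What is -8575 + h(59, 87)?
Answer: -1774327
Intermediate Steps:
h(x, W) = -4*W*x*(-1 + W) (h(x, W) = (-1 + W)*(-4*W*x) = -4*W*x*(-1 + W))
-8575 + h(59, 87) = -8575 + 4*87*59*(1 - 1*87) = -8575 + 4*87*59*(1 - 87) = -8575 + 4*87*59*(-86) = -8575 - 1765752 = -1774327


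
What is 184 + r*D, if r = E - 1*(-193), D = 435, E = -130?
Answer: 27589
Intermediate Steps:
r = 63 (r = -130 - 1*(-193) = -130 + 193 = 63)
184 + r*D = 184 + 63*435 = 184 + 27405 = 27589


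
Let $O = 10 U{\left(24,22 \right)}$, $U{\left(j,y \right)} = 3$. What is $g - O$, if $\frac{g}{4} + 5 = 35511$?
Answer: $141994$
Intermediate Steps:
$g = 142024$ ($g = -20 + 4 \cdot 35511 = -20 + 142044 = 142024$)
$O = 30$ ($O = 10 \cdot 3 = 30$)
$g - O = 142024 - 30 = 141994$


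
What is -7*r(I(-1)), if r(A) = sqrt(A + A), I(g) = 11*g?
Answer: -7*I*sqrt(22) ≈ -32.833*I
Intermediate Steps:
r(A) = sqrt(2)*sqrt(A) (r(A) = sqrt(2*A) = sqrt(2)*sqrt(A))
-7*r(I(-1)) = -7*sqrt(2)*sqrt(11*(-1)) = -7*sqrt(2)*sqrt(-11) = -7*sqrt(2)*I*sqrt(11) = -7*I*sqrt(22)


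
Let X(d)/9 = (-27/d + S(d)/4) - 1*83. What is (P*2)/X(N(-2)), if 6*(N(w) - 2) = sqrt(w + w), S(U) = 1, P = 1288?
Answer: -146224064/49010949 - 370944*I/5445661 ≈ -2.9835 - 0.068117*I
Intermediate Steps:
N(w) = 2 + sqrt(2)*sqrt(w)/6 (N(w) = 2 + sqrt(w + w)/6 = 2 + sqrt(2*w)/6 = 2 + (sqrt(2)*sqrt(w))/6 = 2 + sqrt(2)*sqrt(w)/6)
X(d) = -2979/4 - 243/d (X(d) = 9*((-27/d + 1/4) - 1*83) = 9*((-27/d + 1*(1/4)) - 83) = 9*((-27/d + 1/4) - 83) = 9*((1/4 - 27/d) - 83) = 9*(-331/4 - 27/d) = -2979/4 - 243/d)
(P*2)/X(N(-2)) = (1288*2)/(-2979/4 - 243/(2 + sqrt(2)*sqrt(-2)/6)) = 2576/(-2979/4 - 243/(2 + sqrt(2)*(I*sqrt(2))/6)) = 2576/(-2979/4 - 243*9*(2 - I/3)/37) = 2576/(-2979/4 - 2187*(2 - I/3)/37)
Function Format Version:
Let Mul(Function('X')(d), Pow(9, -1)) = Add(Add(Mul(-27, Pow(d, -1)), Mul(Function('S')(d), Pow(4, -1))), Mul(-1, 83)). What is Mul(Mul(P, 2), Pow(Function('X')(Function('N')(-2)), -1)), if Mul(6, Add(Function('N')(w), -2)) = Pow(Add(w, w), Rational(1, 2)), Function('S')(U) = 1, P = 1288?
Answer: Add(Rational(-146224064, 49010949), Mul(Rational(-370944, 5445661), I)) ≈ Add(-2.9835, Mul(-0.068117, I))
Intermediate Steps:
Function('N')(w) = Add(2, Mul(Rational(1, 6), Pow(2, Rational(1, 2)), Pow(w, Rational(1, 2)))) (Function('N')(w) = Add(2, Mul(Rational(1, 6), Pow(Add(w, w), Rational(1, 2)))) = Add(2, Mul(Rational(1, 6), Pow(Mul(2, w), Rational(1, 2)))) = Add(2, Mul(Rational(1, 6), Mul(Pow(2, Rational(1, 2)), Pow(w, Rational(1, 2))))) = Add(2, Mul(Rational(1, 6), Pow(2, Rational(1, 2)), Pow(w, Rational(1, 2)))))
Function('X')(d) = Add(Rational(-2979, 4), Mul(-243, Pow(d, -1))) (Function('X')(d) = Mul(9, Add(Add(Mul(-27, Pow(d, -1)), Mul(1, Pow(4, -1))), Mul(-1, 83))) = Mul(9, Add(Add(Mul(-27, Pow(d, -1)), Mul(1, Rational(1, 4))), -83)) = Mul(9, Add(Add(Mul(-27, Pow(d, -1)), Rational(1, 4)), -83)) = Mul(9, Add(Add(Rational(1, 4), Mul(-27, Pow(d, -1))), -83)) = Mul(9, Add(Rational(-331, 4), Mul(-27, Pow(d, -1)))) = Add(Rational(-2979, 4), Mul(-243, Pow(d, -1))))
Mul(Mul(P, 2), Pow(Function('X')(Function('N')(-2)), -1)) = Mul(Mul(1288, 2), Pow(Add(Rational(-2979, 4), Mul(-243, Pow(Add(2, Mul(Rational(1, 6), Pow(2, Rational(1, 2)), Pow(-2, Rational(1, 2)))), -1))), -1)) = Mul(2576, Pow(Add(Rational(-2979, 4), Mul(-243, Pow(Add(2, Mul(Rational(1, 6), Pow(2, Rational(1, 2)), Mul(I, Pow(2, Rational(1, 2))))), -1))), -1)) = Mul(2576, Pow(Add(Rational(-2979, 4), Mul(-243, Pow(Add(2, Mul(Rational(1, 3), I)), -1))), -1)) = Mul(2576, Pow(Add(Rational(-2979, 4), Mul(-243, Mul(Rational(9, 37), Add(2, Mul(Rational(-1, 3), I))))), -1)) = Mul(2576, Pow(Add(Rational(-2979, 4), Mul(Rational(-2187, 37), Add(2, Mul(Rational(-1, 3), I)))), -1))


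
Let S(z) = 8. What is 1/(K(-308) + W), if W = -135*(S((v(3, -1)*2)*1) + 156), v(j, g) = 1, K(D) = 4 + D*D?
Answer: 1/72728 ≈ 1.3750e-5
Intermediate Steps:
K(D) = 4 + D²
W = -22140 (W = -135*(8 + 156) = -135*164 = -22140)
1/(K(-308) + W) = 1/((4 + (-308)²) - 22140) = 1/((4 + 94864) - 22140) = 1/(94868 - 22140) = 1/72728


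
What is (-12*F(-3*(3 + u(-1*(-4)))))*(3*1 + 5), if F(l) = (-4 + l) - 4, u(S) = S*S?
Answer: 6240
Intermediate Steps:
u(S) = S²
F(l) = -8 + l
(-12*F(-3*(3 + u(-1*(-4)))))*(3*1 + 5) = (-12*(-8 - 3*(3 + (-1*(-4))²)))*(3*1 + 5) = (-12*(-8 - 3*(3 + 4²)))*(3 + 5) = -12*(-8 - 3*(3 + 16))*8 = -12*(-8 - 3*19)*8 = -12*(-8 - 57)*8 = -12*(-65)*8 = 780*8 = 6240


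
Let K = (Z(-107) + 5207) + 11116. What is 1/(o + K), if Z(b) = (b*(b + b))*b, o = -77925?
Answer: -1/2511688 ≈ -3.9814e-7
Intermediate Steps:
Z(b) = 2*b³ (Z(b) = (b*(2*b))*b = (2*b²)*b = 2*b³)
K = -2433763 (K = (2*(-107)³ + 5207) + 11116 = (2*(-1225043) + 5207) + 11116 = (-2450086 + 5207) + 11116 = -2444879 + 11116 = -2433763)
1/(o + K) = 1/(-77925 - 2433763) = 1/(-2511688) = -1/2511688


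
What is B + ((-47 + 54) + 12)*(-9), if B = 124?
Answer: -47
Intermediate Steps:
B + ((-47 + 54) + 12)*(-9) = 124 + ((-47 + 54) + 12)*(-9) = 124 + (7 + 12)*(-9) = 124 + 19*(-9) = 124 - 171 = -47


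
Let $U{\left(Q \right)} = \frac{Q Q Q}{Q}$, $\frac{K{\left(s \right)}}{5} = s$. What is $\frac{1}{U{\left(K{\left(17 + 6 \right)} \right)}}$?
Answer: $\frac{1}{13225} \approx 7.5614 \cdot 10^{-5}$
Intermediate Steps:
$K{\left(s \right)} = 5 s$
$U{\left(Q \right)} = Q^{2}$ ($U{\left(Q \right)} = \frac{Q^{2} Q}{Q} = \frac{Q^{3}}{Q} = Q^{2}$)
$\frac{1}{U{\left(K{\left(17 + 6 \right)} \right)}} = \frac{1}{\left(5 \left(17 + 6\right)\right)^{2}} = \frac{1}{\left(5 \cdot 23\right)^{2}} = \frac{1}{115^{2}} = \frac{1}{13225}$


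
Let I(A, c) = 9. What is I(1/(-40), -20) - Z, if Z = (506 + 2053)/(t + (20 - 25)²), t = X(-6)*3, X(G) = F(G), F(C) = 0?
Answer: -2334/25 ≈ -93.360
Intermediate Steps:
X(G) = 0
t = 0 (t = 0*3 = 0)
Z = 2559/25 (Z = (506 + 2053)/(0 + (20 - 25)²) = 2559/(0 + (-5)²) = 2559/(0 + 25) = 2559/25 ≈ 102.36)
I(1/(-40), -20) - Z = 9 - 1*2559/25 = 9 - 2559/25 = -2334/25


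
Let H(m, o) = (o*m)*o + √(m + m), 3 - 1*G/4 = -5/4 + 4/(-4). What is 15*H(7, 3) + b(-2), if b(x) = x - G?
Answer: 922 + 15*√14 ≈ 978.13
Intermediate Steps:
G = 21 (G = 12 - 4*(-5/4 + 4/(-4)) = 12 - 4*(-5*¼ + 4*(-¼)) = 12 - 4*(-5/4 - 1) = 12 - 4*(-9/4) = 12 + 9 = 21)
H(m, o) = m*o² + √2*√m (H(m, o) = (m*o)*o + √(2*m) = m*o² + √2*√m)
b(x) = -21 + x (b(x) = x - 1*21 = x - 21 = -21 + x)
15*H(7, 3) + b(-2) = 15*(7*3² + √2*√7) + (-21 - 2) = 15*(7*9 + √14) - 23 = 15*(63 + √14) - 23 = (945 + 15*√14) - 23 = 922 + 15*√14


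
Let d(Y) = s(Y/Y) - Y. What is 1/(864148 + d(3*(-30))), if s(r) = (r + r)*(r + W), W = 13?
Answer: 1/864266 ≈ 1.1571e-6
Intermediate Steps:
s(r) = 2*r*(13 + r) (s(r) = (r + r)*(r + 13) = (2*r)*(13 + r) = 2*r*(13 + r))
d(Y) = 28 - Y (d(Y) = 2*(Y/Y)*(13 + Y/Y) - Y = 2*1*(13 + 1) - Y = 2*1*14 - Y = 28 - Y)
1/(864148 + d(3*(-30))) = 1/(864148 + (28 - 3*(-30))) = 1/(864148 + (28 - 1*(-90))) = 1/(864148 + (28 + 90)) = 1/(864148 + 118) = 1/864266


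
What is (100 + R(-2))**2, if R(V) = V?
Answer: 9604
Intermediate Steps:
(100 + R(-2))**2 = (100 - 2)**2 = 98**2 = 9604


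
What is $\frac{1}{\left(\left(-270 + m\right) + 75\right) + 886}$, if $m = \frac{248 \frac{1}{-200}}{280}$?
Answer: $\frac{7000}{4836969} \approx 0.0014472$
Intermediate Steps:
$m = - \frac{31}{7000}$ ($m = 248 \left(- \frac{1}{200}\right) \frac{1}{280} = \left(- \frac{31}{25}\right) \frac{1}{280} = - \frac{31}{7000} \approx -0.0044286$)
$\frac{1}{\left(\left(-270 + m\right) + 75\right) + 886} = \frac{1}{\left(\left(-270 - \frac{31}{7000}\right) + 75\right) + 886} = \frac{1}{\left(- \frac{1890031}{7000} + 75\right) + 886} = \frac{1}{- \frac{1365031}{7000} + 886} = \frac{1}{\frac{4836969}{7000}} = \frac{7000}{4836969}$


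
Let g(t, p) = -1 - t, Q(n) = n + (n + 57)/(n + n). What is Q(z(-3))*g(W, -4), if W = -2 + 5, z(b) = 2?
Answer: -67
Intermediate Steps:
Q(n) = n + (57 + n)/(2*n) (Q(n) = n + (57 + n)/((2*n)) = n + (57 + n)*(1/(2*n)) = n + (57 + n)/(2*n))
W = 3
Q(z(-3))*g(W, -4) = (1/2 + 2 + (57/2)/2)*(-1 - 1*3) = (1/2 + 2 + (57/2)*(1/2))*(-1 - 3) = (1/2 + 2 + 57/4)*(-4) = (67/4)*(-4) = -67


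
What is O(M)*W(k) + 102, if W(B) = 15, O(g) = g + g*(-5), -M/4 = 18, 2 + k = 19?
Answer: 4422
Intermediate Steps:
k = 17 (k = -2 + 19 = 17)
M = -72 (M = -4*18 = -72)
O(g) = -4*g (O(g) = g - 5*g = -4*g)
O(M)*W(k) + 102 = -4*(-72)*15 + 102 = 288*15 + 102 = 4320 + 102 = 4422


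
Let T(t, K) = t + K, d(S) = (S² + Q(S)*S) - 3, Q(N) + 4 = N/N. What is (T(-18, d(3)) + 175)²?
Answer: 23716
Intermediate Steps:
Q(N) = -3 (Q(N) = -4 + N/N = -4 + 1 = -3)
d(S) = -3 + S² - 3*S (d(S) = (S² - 3*S) - 3 = -3 + S² - 3*S)
T(t, K) = K + t
(T(-18, d(3)) + 175)² = (((-3 + 3² - 3*3) - 18) + 175)² = (((-3 + 9 - 9) - 18) + 175)² = ((-3 - 18) + 175)² = (-21 + 175)² = 154² = 23716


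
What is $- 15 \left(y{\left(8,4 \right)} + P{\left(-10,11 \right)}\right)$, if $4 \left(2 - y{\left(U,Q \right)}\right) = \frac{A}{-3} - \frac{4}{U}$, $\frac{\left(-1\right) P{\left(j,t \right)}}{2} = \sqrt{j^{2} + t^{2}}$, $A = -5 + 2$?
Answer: $- \frac{225}{8} + 30 \sqrt{221} \approx 417.86$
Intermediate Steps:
$A = -3$
$P{\left(j,t \right)} = - 2 \sqrt{j^{2} + t^{2}}$
$y{\left(U,Q \right)} = \frac{7}{4} + \frac{1}{U}$ ($y{\left(U,Q \right)} = 2 - \frac{- \frac{3}{-3} - \frac{4}{U}}{4} = 2 - \frac{\left(-3\right) \left(- \frac{1}{3}\right) - \frac{4}{U}}{4} = 2 - \frac{1 - \frac{4}{U}}{4} = 2 - \left(\frac{1}{4} - \frac{1}{U}\right) = \frac{7}{4} + \frac{1}{U}$)
$- 15 \left(y{\left(8,4 \right)} + P{\left(-10,11 \right)}\right) = - 15 \left(\left(\frac{7}{4} + \frac{1}{8}\right) - 2 \sqrt{\left(-10\right)^{2} + 11^{2}}\right) = - 15 \left(\left(\frac{7}{4} + \frac{1}{8}\right) - 2 \sqrt{100 + 121}\right) = - 15 \left(\frac{15}{8} - 2 \sqrt{221}\right) = - \frac{225}{8} + 30 \sqrt{221}$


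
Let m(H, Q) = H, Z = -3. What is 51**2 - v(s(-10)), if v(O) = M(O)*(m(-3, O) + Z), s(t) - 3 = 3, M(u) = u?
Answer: 2637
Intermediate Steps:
s(t) = 6 (s(t) = 3 + 3 = 6)
v(O) = -6*O (v(O) = O*(-3 - 3) = O*(-6) = -6*O)
51**2 - v(s(-10)) = 51**2 - (-6)*6 = 2601 - 1*(-36) = 2601 + 36 = 2637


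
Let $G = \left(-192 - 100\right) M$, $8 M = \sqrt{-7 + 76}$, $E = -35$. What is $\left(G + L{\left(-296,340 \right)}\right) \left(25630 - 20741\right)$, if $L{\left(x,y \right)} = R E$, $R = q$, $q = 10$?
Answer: $-1711150 - \frac{356897 \sqrt{69}}{2} \approx -3.1935 \cdot 10^{6}$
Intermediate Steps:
$R = 10$
$L{\left(x,y \right)} = -350$ ($L{\left(x,y \right)} = 10 \left(-35\right) = -350$)
$M = \frac{\sqrt{69}}{8}$ ($M = \frac{\sqrt{-7 + 76}}{8} = \frac{\sqrt{69}}{8} \approx 1.0383$)
$G = - \frac{73 \sqrt{69}}{2}$ ($G = \left(-192 - 100\right) \frac{\sqrt{69}}{8} = - 292 \frac{\sqrt{69}}{8} = - \frac{73 \sqrt{69}}{2} \approx -303.19$)
$\left(G + L{\left(-296,340 \right)}\right) \left(25630 - 20741\right) = \left(- \frac{73 \sqrt{69}}{2} - 350\right) \left(25630 - 20741\right) = \left(-350 - \frac{73 \sqrt{69}}{2}\right) 4889 = -1711150 - \frac{356897 \sqrt{69}}{2}$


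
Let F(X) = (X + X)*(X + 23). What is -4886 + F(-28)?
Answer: -4606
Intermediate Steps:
F(X) = 2*X*(23 + X) (F(X) = (2*X)*(23 + X) = 2*X*(23 + X))
-4886 + F(-28) = -4886 + 2*(-28)*(23 - 28) = -4886 + 2*(-28)*(-5) = -4886 + 280 = -4606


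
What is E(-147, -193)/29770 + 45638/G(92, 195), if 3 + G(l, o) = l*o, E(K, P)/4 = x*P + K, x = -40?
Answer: 950995432/266992245 ≈ 3.5619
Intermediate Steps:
E(K, P) = -160*P + 4*K (E(K, P) = 4*(-40*P + K) = 4*(K - 40*P) = -160*P + 4*K)
G(l, o) = -3 + l*o
E(-147, -193)/29770 + 45638/G(92, 195) = (-160*(-193) + 4*(-147))/29770 + 45638/(-3 + 92*195) = (30880 - 588)*(1/29770) + 45638/(-3 + 17940) = 30292*(1/29770) + 45638/17937 = 15146/14885 + 45638*(1/17937) = 15146/14885 + 45638/17937 = 950995432/266992245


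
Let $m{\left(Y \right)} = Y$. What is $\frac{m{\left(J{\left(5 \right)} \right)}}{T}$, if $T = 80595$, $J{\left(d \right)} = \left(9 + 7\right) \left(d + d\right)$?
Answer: $\frac{32}{16119} \approx 0.0019852$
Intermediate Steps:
$J{\left(d \right)} = 32 d$ ($J{\left(d \right)} = 16 \cdot 2 d = 32 d$)
$\frac{m{\left(J{\left(5 \right)} \right)}}{T} = \frac{32 \cdot 5}{80595} = 160 \cdot \frac{1}{80595} = \frac{32}{16119}$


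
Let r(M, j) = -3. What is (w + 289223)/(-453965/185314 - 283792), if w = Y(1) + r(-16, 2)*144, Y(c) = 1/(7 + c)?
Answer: -214068154153/210364338612 ≈ -1.0176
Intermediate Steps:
w = -3455/8 (w = 1/(7 + 1) - 3*144 = 1/8 - 432 = ⅛ - 432 = -3455/8 ≈ -431.88)
(w + 289223)/(-453965/185314 - 283792) = (-3455/8 + 289223)/(-453965/185314 - 283792) = 2310329/(8*(-453965*1/185314 - 283792)) = 2310329/(8*(-453965/185314 - 283792)) = 2310329/(8*(-52591084653/185314)) = (2310329/8)*(-185314/52591084653) = -214068154153/210364338612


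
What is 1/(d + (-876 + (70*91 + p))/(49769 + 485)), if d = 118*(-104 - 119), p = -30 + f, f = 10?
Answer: -25127/661189141 ≈ -3.8003e-5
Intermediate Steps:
p = -20 (p = -30 + 10 = -20)
d = -26314 (d = 118*(-223) = -26314)
1/(d + (-876 + (70*91 + p))/(49769 + 485)) = 1/(-26314 + (-876 + (70*91 - 20))/(49769 + 485)) = 1/(-26314 + (-876 + (6370 - 20))/50254) = 1/(-26314 + (-876 + 6350)*(1/50254)) = 1/(-26314 + 5474*(1/50254)) = 1/(-26314 + 2737/25127) = 1/(-661189141/25127) = -25127/661189141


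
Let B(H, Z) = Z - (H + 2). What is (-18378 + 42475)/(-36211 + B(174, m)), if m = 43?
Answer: -24097/36344 ≈ -0.66303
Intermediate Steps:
B(H, Z) = -2 + Z - H (B(H, Z) = Z - (2 + H) = Z + (-2 - H) = -2 + Z - H)
(-18378 + 42475)/(-36211 + B(174, m)) = (-18378 + 42475)/(-36211 + (-2 + 43 - 1*174)) = 24097/(-36211 + (-2 + 43 - 174)) = 24097/(-36211 - 133) = 24097/(-36344) = 24097*(-1/36344) = -24097/36344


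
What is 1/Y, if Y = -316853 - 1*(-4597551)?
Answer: 1/4280698 ≈ 2.3361e-7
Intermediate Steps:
Y = 4280698 (Y = -316853 + 4597551 = 4280698)
1/Y = 1/4280698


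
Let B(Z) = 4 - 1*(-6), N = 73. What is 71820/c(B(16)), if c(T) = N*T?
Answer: 7182/73 ≈ 98.384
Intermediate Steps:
B(Z) = 10 (B(Z) = 4 + 6 = 10)
c(T) = 73*T
71820/c(B(16)) = 71820/((73*10)) = 71820/730 = 71820*(1/730) = 7182/73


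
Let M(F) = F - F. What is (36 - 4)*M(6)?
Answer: 0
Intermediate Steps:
M(F) = 0
(36 - 4)*M(6) = (36 - 4)*0 = 32*0 = 0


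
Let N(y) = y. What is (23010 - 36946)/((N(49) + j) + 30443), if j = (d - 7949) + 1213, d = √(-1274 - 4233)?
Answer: -331063616/564353043 + 13936*I*√5507/564353043 ≈ -0.58663 + 0.0018325*I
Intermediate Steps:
d = I*√5507 (d = √(-5507) = I*√5507 ≈ 74.209*I)
j = -6736 + I*√5507 (j = (I*√5507 - 7949) + 1213 = (-7949 + I*√5507) + 1213 = -6736 + I*√5507 ≈ -6736.0 + 74.209*I)
(23010 - 36946)/((N(49) + j) + 30443) = (23010 - 36946)/((49 + (-6736 + I*√5507)) + 30443) = -13936/((-6687 + I*√5507) + 30443) = -13936/(23756 + I*√5507)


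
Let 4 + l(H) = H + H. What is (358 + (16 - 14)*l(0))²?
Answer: 122500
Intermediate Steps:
l(H) = -4 + 2*H (l(H) = -4 + (H + H) = -4 + 2*H)
(358 + (16 - 14)*l(0))² = (358 + (16 - 14)*(-4 + 2*0))² = (358 + 2*(-4 + 0))² = (358 + 2*(-4))² = (358 - 8)² = 350² = 122500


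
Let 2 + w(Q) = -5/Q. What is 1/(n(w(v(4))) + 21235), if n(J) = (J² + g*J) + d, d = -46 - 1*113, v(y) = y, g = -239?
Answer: 16/349813 ≈ 4.5739e-5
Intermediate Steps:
w(Q) = -2 - 5/Q
d = -159 (d = -46 - 113 = -159)
n(J) = -159 + J² - 239*J (n(J) = (J² - 239*J) - 159 = -159 + J² - 239*J)
1/(n(w(v(4))) + 21235) = 1/((-159 + (-2 - 5/4)² - 239*(-2 - 5/4)) + 21235) = 1/((-159 + (-13/4)² - 239*(-13/4)) + 21235) = 1/((-159 + 169/16 + 3107/4) + 21235) = 1/(10053/16 + 21235) = 1/(349813/16) = 16/349813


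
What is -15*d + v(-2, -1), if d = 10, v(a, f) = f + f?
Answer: -152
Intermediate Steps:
v(a, f) = 2*f
-15*d + v(-2, -1) = -15*10 + 2*(-1) = -150 - 2 = -152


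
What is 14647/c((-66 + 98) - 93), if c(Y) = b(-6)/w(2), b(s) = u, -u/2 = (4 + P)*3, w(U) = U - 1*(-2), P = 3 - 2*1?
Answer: -29294/15 ≈ -1952.9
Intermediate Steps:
P = 1 (P = 3 - 2 = 1)
w(U) = 2 + U (w(U) = U + 2 = 2 + U)
u = -30 (u = -2*(4 + 1)*3 = -10*3 = -2*15 = -30)
b(s) = -30
c(Y) = -15/2 (c(Y) = -30/(2 + 2) = -30/4 = -30*¼ = -15/2)
14647/c((-66 + 98) - 93) = 14647/(-15/2) = 14647*(-2/15) = -29294/15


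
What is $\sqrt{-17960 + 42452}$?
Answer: $2 \sqrt{6123} \approx 156.5$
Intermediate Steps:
$\sqrt{-17960 + 42452} = \sqrt{24492} = 2 \sqrt{6123}$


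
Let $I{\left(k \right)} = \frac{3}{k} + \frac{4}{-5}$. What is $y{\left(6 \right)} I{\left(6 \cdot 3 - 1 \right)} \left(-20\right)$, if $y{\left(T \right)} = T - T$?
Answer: $0$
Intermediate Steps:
$y{\left(T \right)} = 0$
$I{\left(k \right)} = - \frac{4}{5} + \frac{3}{k}$ ($I{\left(k \right)} = \frac{3}{k} + 4 \left(- \frac{1}{5}\right) = \frac{3}{k} - \frac{4}{5} = - \frac{4}{5} + \frac{3}{k}$)
$y{\left(6 \right)} I{\left(6 \cdot 3 - 1 \right)} \left(-20\right) = 0 \left(- \frac{4}{5} + \frac{3}{6 \cdot 3 - 1}\right) \left(-20\right) = 0 \left(- \frac{4}{5} + \frac{3}{18 - 1}\right) \left(-20\right) = 0 \left(- \frac{4}{5} + \frac{3}{17}\right) \left(-20\right) = 0 \left(- \frac{53}{85}\right) \left(-20\right) = 0 \left(-20\right) = 0$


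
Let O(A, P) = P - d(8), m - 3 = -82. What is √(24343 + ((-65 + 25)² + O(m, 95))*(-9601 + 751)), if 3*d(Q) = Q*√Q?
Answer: √(-14976407 + 47200*√2) ≈ 3861.3*I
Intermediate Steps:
d(Q) = Q^(3/2)/3 (d(Q) = (Q*√Q)/3 = Q^(3/2)/3)
m = -79 (m = 3 - 82 = -79)
O(A, P) = P - 16*√2/3 (O(A, P) = P - 8^(3/2)/3 = P - 16*√2/3)
√(24343 + ((-65 + 25)² + O(m, 95))*(-9601 + 751)) = √(24343 + ((-65 + 25)² + (95 - 16*√2/3))*(-9601 + 751)) = √(24343 + ((-40)² + (95 - 16*√2/3))*(-8850)) = √(24343 + (1600 + (95 - 16*√2/3))*(-8850)) = √(24343 + (1695 - 16*√2/3)*(-8850)) = √(24343 + (-15000750 + 47200*√2)) = √(-14976407 + 47200*√2)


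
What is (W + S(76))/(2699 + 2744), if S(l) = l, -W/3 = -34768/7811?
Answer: 697940/42515273 ≈ 0.016416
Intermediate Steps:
W = 104304/7811 (W = -(-104304)/7811 = -3*(-34768/7811) = 104304/7811 ≈ 13.353)
(W + S(76))/(2699 + 2744) = (104304/7811 + 76)/(2699 + 2744) = (697940/7811)/5443 = (697940/7811)*(1/5443) = 697940/42515273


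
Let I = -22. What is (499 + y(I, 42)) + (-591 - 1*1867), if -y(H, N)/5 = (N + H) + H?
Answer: -1949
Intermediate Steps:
y(H, N) = -10*H - 5*N (y(H, N) = -5*((N + H) + H) = -5*((H + N) + H) = -5*(N + 2*H) = -10*H - 5*N)
(499 + y(I, 42)) + (-591 - 1*1867) = (499 + (-10*(-22) - 5*42)) + (-591 - 1*1867) = (499 + (220 - 210)) + (-591 - 1867) = (499 + 10) - 2458 = 509 - 2458 = -1949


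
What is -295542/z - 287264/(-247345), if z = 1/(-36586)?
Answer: 14002445999044/1295 ≈ 1.0813e+10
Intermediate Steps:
z = -1/36586 ≈ -2.7333e-5
-295542/z - 287264/(-247345) = -295542/(-1/36586) - 287264/(-247345) = -295542*(-36586) - 287264*(-1/247345) = 10812699612 + 1504/1295 = 14002445999044/1295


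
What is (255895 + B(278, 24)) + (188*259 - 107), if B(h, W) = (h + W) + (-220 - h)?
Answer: 304284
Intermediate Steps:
B(h, W) = -220 + W (B(h, W) = (W + h) + (-220 - h) = -220 + W)
(255895 + B(278, 24)) + (188*259 - 107) = (255895 + (-220 + 24)) + (188*259 - 107) = (255895 - 196) + (48692 - 107) = 255699 + 48585 = 304284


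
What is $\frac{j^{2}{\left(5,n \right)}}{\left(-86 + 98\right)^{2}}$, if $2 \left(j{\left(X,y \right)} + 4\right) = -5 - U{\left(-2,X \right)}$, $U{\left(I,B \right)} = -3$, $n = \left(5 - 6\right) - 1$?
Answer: $\frac{25}{144} \approx 0.17361$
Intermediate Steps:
$n = -2$ ($n = -1 - 1 = -2$)
$j{\left(X,y \right)} = -5$ ($j{\left(X,y \right)} = -4 + \frac{-5 - -3}{2} = -4 + \frac{-5 + 3}{2} = -4 + \frac{1}{2} \left(-2\right) = -4 - 1 = -5$)
$\frac{j^{2}{\left(5,n \right)}}{\left(-86 + 98\right)^{2}} = \frac{\left(-5\right)^{2}}{\left(-86 + 98\right)^{2}} = \frac{25}{12^{2}} = \frac{25}{144}$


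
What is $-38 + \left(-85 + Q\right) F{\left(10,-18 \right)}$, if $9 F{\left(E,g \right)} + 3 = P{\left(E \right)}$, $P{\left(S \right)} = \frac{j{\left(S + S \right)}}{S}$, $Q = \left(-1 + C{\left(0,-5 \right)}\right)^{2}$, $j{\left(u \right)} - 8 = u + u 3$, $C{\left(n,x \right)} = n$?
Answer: $- \frac{1382}{15} \approx -92.133$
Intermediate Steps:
$j{\left(u \right)} = 8 + 4 u$ ($j{\left(u \right)} = 8 + \left(u + u 3\right) = 8 + \left(u + 3 u\right) = 8 + 4 u$)
$Q = 1$ ($Q = \left(-1 + 0\right)^{2} = \left(-1\right)^{2} = 1$)
$P{\left(S \right)} = \frac{8 + 8 S}{S}$ ($P{\left(S \right)} = \frac{8 + 4 \left(S + S\right)}{S} = \frac{8 + 4 \cdot 2 S}{S} = \frac{8 + 8 S}{S}$)
$F{\left(E,g \right)} = \frac{5}{9} + \frac{8}{9 E}$ ($F{\left(E,g \right)} = - \frac{1}{3} + \frac{8 + \frac{8}{E}}{9} = - \frac{1}{3} + \left(\frac{8}{9} + \frac{8}{9 E}\right) = \frac{5}{9} + \frac{8}{9 E}$)
$-38 + \left(-85 + Q\right) F{\left(10,-18 \right)} = -38 + \left(-85 + 1\right) \frac{8 + 5 \cdot 10}{9 \cdot 10} = -38 - 84 \cdot \frac{1}{9} \cdot \frac{1}{10} \left(8 + 50\right) = -38 - 84 \cdot \frac{1}{9} \cdot \frac{1}{10} \cdot 58 = -38 - \frac{812}{15} = - \frac{1382}{15}$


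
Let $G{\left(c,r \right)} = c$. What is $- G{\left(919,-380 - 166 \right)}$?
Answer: $-919$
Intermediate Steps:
$- G{\left(919,-380 - 166 \right)} = \left(-1\right) 919 = -919$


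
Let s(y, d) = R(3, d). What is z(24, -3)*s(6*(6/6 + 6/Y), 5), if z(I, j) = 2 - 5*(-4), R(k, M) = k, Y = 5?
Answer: 66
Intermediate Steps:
s(y, d) = 3
z(I, j) = 22 (z(I, j) = 2 + 20 = 22)
z(24, -3)*s(6*(6/6 + 6/Y), 5) = 22*3 = 66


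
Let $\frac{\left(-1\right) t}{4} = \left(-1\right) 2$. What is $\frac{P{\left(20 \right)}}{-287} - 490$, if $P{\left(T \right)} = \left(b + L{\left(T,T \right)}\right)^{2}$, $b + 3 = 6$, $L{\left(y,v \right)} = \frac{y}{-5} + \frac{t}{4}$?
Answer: $- \frac{140631}{287} \approx -490.0$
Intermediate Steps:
$t = 8$ ($t = - 4 \left(\left(-1\right) 2\right) = \left(-4\right) \left(-2\right) = 8$)
$L{\left(y,v \right)} = 2 - \frac{y}{5}$ ($L{\left(y,v \right)} = \frac{y}{-5} + \frac{8}{4} = y \left(- \frac{1}{5}\right) + 8 \cdot \frac{1}{4} = - \frac{y}{5} + 2 = 2 - \frac{y}{5}$)
$b = 3$ ($b = -3 + 6 = 3$)
$P{\left(T \right)} = \left(5 - \frac{T}{5}\right)^{2}$ ($P{\left(T \right)} = \left(3 - \left(-2 + \frac{T}{5}\right)\right)^{2} = \left(5 - \frac{T}{5}\right)^{2}$)
$\frac{P{\left(20 \right)}}{-287} - 490 = \frac{\frac{1}{25} \left(-25 + 20\right)^{2}}{-287} - 490 = \frac{\left(-5\right)^{2}}{25} \left(- \frac{1}{287}\right) - 490 = \frac{1}{25} \cdot 25 \left(- \frac{1}{287}\right) - 490 = 1 \left(- \frac{1}{287}\right) - 490 = - \frac{1}{287} - 490 = - \frac{140631}{287}$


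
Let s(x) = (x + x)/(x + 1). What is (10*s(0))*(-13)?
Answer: 0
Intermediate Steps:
s(x) = 2*x/(1 + x) (s(x) = (2*x)/(1 + x) = 2*x/(1 + x))
(10*s(0))*(-13) = (10*(2*0/(1 + 0)))*(-13) = (10*(2*0/1))*(-13) = (10*(2*0*1))*(-13) = (10*0)*(-13) = 0*(-13) = 0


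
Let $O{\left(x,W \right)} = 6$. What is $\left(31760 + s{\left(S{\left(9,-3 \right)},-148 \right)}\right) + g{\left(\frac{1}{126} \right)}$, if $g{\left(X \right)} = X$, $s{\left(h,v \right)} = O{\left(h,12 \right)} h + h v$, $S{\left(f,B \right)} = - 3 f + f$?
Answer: $\frac{4323817}{126} \approx 34316.0$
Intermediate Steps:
$S{\left(f,B \right)} = - 2 f$
$s{\left(h,v \right)} = 6 h + h v$
$\left(31760 + s{\left(S{\left(9,-3 \right)},-148 \right)}\right) + g{\left(\frac{1}{126} \right)} = \left(31760 + \left(-2\right) 9 \left(6 - 148\right)\right) + \frac{1}{126} = \left(31760 - -2556\right) + \frac{1}{126} = \left(31760 + 2556\right) + \frac{1}{126} = 34316 + \frac{1}{126} = \frac{4323817}{126}$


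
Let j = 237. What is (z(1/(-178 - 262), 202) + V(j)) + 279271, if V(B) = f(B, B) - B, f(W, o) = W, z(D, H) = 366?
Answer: 279637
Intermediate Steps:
V(B) = 0 (V(B) = B - B = 0)
(z(1/(-178 - 262), 202) + V(j)) + 279271 = (366 + 0) + 279271 = 366 + 279271 = 279637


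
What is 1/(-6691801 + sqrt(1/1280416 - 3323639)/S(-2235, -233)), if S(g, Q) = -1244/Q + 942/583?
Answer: -7647454088816958888383104/51175240997525489289076930560287 - 513329060728*I*sqrt(340561890960239398)/51175240997525489289076930560287 ≈ -1.4944e-7 - 5.8537e-12*I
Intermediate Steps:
S(g, Q) = 942/583 - 1244/Q (S(g, Q) = -1244/Q + 942*(1/583) = -1244/Q + 942/583 = 942/583 - 1244/Q)
1/(-6691801 + sqrt(1/1280416 - 3323639)/S(-2235, -233)) = 1/(-6691801 + sqrt(1/1280416 - 3323639)/(942/583 - 1244/(-233))) = 1/(-6691801 + sqrt(1/1280416 - 3323639)/(942/583 - 1244*(-1/233))) = 1/(-6691801 + sqrt(-4255640553823/1280416)/(942/583 + 1244/233)) = 1/(-6691801 + (I*sqrt(340561890960239398)/320104)/(944738/135839)) = 1/(-6691801 + (I*sqrt(340561890960239398)/320104)*(135839/944738)) = 1/(-6691801 + 135839*I*sqrt(340561890960239398)/302414412752)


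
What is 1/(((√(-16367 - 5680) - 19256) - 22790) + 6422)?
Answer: -35624/1269091423 - I*√22047/1269091423 ≈ -2.807e-5 - 1.17e-7*I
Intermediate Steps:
1/(((√(-16367 - 5680) - 19256) - 22790) + 6422) = 1/(((√(-22047) - 19256) - 22790) + 6422) = 1/(((I*√22047 - 19256) - 22790) + 6422) = 1/(((-19256 + I*√22047) - 22790) + 6422) = 1/((-42046 + I*√22047) + 6422) = 1/(-35624 + I*√22047)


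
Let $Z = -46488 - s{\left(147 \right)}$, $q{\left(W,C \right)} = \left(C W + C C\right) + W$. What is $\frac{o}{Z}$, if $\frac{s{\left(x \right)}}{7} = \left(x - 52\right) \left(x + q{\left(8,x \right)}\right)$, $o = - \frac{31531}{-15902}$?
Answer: $- \frac{31531}{243325852376} \approx -1.2958 \cdot 10^{-7}$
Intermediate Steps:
$q{\left(W,C \right)} = W + C^{2} + C W$ ($q{\left(W,C \right)} = \left(C W + C^{2}\right) + W = \left(C^{2} + C W\right) + W = W + C^{2} + C W$)
$o = \frac{31531}{15902}$ ($o = \left(-31531\right) \left(- \frac{1}{15902}\right) = \frac{31531}{15902} \approx 1.9828$)
$s{\left(x \right)} = 7 \left(-52 + x\right) \left(8 + x^{2} + 9 x\right)$ ($s{\left(x \right)} = 7 \left(x - 52\right) \left(x + \left(8 + x^{2} + x 8\right)\right) = 7 \left(-52 + x\right) \left(x + \left(8 + x^{2} + 8 x\right)\right) = 7 \left(-52 + x\right) \left(8 + x^{2} + 9 x\right)$)
$Z = -15301588$ ($Z = -46488 - \left(-2912 - 473340 - 301 \cdot 147^{2} + 7 \cdot 147^{3}\right) = -46488 - \left(-2912 - 473340 - 6504309 + 7 \cdot 3176523\right) = -46488 - \left(-2912 - 473340 - 6504309 + 22235661\right) = -46488 - 15255100 = -15301588$)
$\frac{o}{Z} = \frac{31531}{15902 \left(-15301588\right)} = \frac{31531}{15902} \left(- \frac{1}{15301588}\right) = - \frac{31531}{243325852376}$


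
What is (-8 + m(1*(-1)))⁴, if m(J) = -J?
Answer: 2401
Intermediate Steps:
(-8 + m(1*(-1)))⁴ = (-8 - (-1))⁴ = (-8 - 1*(-1))⁴ = (-8 + 1)⁴ = (-7)⁴ = 2401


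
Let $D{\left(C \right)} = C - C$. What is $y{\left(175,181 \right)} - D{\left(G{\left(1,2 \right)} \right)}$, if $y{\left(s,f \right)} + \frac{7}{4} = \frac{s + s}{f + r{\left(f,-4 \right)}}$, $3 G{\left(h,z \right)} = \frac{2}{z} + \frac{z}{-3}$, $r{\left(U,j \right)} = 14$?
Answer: $\frac{7}{156} \approx 0.044872$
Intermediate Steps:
$G{\left(h,z \right)} = - \frac{z}{9} + \frac{2}{3 z}$ ($G{\left(h,z \right)} = \frac{\frac{2}{z} + \frac{z}{-3}}{3} = \frac{\frac{2}{z} + z \left(- \frac{1}{3}\right)}{3} = \frac{\frac{2}{z} - \frac{z}{3}}{3} = - \frac{z}{9} + \frac{2}{3 z}$)
$y{\left(s,f \right)} = - \frac{7}{4} + \frac{2 s}{14 + f}$ ($y{\left(s,f \right)} = - \frac{7}{4} + \frac{s + s}{f + 14} = - \frac{7}{4} + \frac{2 s}{14 + f}$)
$D{\left(C \right)} = 0$
$y{\left(175,181 \right)} - D{\left(G{\left(1,2 \right)} \right)} = \frac{-98 - 1267 + 8 \cdot 175}{4 \left(14 + 181\right)} - 0 = \frac{-98 - 1267 + 1400}{4 \cdot 195} + 0 = \frac{1}{4} \cdot \frac{1}{195} \cdot 35 + 0 = \frac{7}{156} + 0 = \frac{7}{156}$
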